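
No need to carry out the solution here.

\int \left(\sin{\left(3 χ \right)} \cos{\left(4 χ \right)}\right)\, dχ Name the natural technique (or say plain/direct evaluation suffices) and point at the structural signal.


Verdict: a trigonometric identity — \sin{\left(3 χ \right)} \cos{\left(4 χ \right)} is a beat pattern — rewrite the product as a sum of single-frequency waves before integrating.


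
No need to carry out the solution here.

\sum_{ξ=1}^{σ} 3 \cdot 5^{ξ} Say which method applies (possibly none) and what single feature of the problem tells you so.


Method: the geometric series formula — each term is 5 times the previous one, so the geometric-series formula applies directly.


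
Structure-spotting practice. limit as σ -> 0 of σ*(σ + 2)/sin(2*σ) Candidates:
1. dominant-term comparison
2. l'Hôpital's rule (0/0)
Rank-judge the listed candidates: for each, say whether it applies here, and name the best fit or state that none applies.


Diagnosis: l'Hôpital's rule (0/0) — both numerator and denominator vanish at 0: the genuine 0/0 indeterminate that l'Hôpital exists for. A local series expansion at the point resolves it as well; the rule is the packaged version of that step.
- dominant-term comparison: leading-power comparison does not apply to this form.
- l'Hôpital's rule (0/0): a fit — the right tool for this form.


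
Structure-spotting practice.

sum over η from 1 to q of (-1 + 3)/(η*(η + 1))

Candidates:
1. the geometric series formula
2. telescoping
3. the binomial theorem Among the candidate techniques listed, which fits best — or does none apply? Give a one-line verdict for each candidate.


Technique: telescoping — rewrite (-1 + 3)/(η*(η + 1)) as simple fractions and successive terms eat each other — only the edges survive.
- the geometric series formula: the term-to-term ratio changes with the index, so the geometric formula cannot close it.
- telescoping — yes, a natural case for it.
- the binomial theorem — no binomial coefficients pair with matched powers.


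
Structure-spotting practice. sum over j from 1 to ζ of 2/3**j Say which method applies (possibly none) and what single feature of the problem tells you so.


Method: the geometric series formula — consecutive terms stand in a fixed index-free ratio — the geometric sum formula closes it.


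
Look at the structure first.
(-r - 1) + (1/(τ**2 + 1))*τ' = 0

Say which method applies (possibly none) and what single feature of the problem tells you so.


Diagnosis: separation of variables — separating collects all τ-dependence with the derivative and leaves all r-dependence opposite: variables separate. An exactness check succeeds on this form as well — separation and the potential function arrive at the same answer, separation more directly.


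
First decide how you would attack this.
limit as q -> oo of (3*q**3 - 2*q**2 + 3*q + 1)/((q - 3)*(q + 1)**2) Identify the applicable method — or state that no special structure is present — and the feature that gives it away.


Technique: dominant-term comparison — at large q only the top-degree terms survive; compare the leading terms and the limit falls out. Differentiating the expression as a single quotient would eventually settle it as well; matching dominant growth settles it immediately.


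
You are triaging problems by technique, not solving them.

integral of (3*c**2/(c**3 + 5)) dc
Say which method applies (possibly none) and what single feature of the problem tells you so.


Diagnosis: u-substitution — viewed as a product, the integrand is a composition evaluated at c**3 + 5 times (a constant multiple of) that inner expression's derivative, so u = c**3 + 5 makes it elementary.


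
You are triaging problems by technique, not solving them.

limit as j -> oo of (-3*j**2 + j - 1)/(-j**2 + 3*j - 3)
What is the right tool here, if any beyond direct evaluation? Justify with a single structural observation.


Verdict: dominant-term comparison — as j grows, only the highest-degree terms matter — compare leading terms and read the limit off. Differentiating the expression as a single quotient would eventually settle it as well; matching dominant growth settles it immediately.


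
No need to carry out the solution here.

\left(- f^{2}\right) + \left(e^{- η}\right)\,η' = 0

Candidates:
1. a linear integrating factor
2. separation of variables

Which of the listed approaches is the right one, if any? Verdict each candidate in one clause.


Technique: separation of variables — all dependence on the two variables factors apart, the defining separable shape.
- a linear integrating factor: a nonlinear term in the unknown puts this outside the integrating-factor template.
- separation of variables: applies; the problem has the shape this method handles.


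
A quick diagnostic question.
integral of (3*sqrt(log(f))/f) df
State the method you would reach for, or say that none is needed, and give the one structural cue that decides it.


Technique: u-substitution — collected, the integrand has one factor that is, up to a constant, the derivative of an inner expression the rest depends on — substitute for that inner expression.


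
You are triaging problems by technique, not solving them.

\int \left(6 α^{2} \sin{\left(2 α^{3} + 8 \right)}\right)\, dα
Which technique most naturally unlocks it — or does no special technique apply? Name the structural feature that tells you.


Technique: u-substitution — spotting that 6 α^{2} is a constant multiple of the derivative of 2 α^{3} + 8 is the key observation — substitute u = 2 α^{3} + 8 and the integral becomes one-dimensional in u.


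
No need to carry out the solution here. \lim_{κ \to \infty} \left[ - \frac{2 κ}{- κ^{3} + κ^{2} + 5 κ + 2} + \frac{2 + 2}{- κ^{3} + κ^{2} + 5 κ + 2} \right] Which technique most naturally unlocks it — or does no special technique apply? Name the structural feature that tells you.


Best approach: dominant-term comparison — growth-rate triage: the leading powers of κ decide the limit, everything else is noise. Differentiating the expression as a single quotient would eventually settle it as well; matching dominant growth settles it immediately.


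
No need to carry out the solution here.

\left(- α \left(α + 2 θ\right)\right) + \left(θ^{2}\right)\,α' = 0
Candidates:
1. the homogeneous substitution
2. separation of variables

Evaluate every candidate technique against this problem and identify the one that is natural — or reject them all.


Best approach: the homogeneous substitution — the slope is degree-zero homogeneous: the ratio substitution v = α/θ collapses it. This doubles as a Bernoulli equation in the unknown as written; the homogeneous route needs no setup at all.
- the homogeneous substitution — applicable, and directly so.
- separation of variables: the two dependences do not factor apart.


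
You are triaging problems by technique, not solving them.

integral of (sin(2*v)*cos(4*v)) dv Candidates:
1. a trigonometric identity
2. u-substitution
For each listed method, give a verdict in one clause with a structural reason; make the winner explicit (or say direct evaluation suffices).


Verdict: a trigonometric identity — the identity turns sin(2*v)*cos(4*v) into two lone cosines/sines, each trivially integrable.
- a trigonometric identity: yes — fits the structure here.
- u-substitution — no subexpression of the integrand pairs with its own derivative as a factor — individual terms may offer their own substitutions, but any change of variable covering the whole integral would have to be constructed from outside the expression.


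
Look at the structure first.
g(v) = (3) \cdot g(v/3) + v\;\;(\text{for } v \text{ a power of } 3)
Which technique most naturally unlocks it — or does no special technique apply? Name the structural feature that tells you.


Technique: the master substitution — treat m = log base 3 of v as the new clock: one recursion step advances m by one while v scales by 3.


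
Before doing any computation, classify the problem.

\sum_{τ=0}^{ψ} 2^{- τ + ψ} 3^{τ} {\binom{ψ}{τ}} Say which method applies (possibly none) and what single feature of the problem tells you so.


Diagnosis: the binomial theorem — terms weighting {\binom{ψ}{τ}} against matched powers of 3 and 2 reassemble into (3 + 2)^ψ by the binomial theorem.


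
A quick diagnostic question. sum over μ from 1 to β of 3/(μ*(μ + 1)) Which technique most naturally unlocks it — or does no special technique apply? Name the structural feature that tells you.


Diagnosis: telescoping — the denominator's roots in 3/(μ*(μ + 1)) sit an integer apart: decomposition produces a self-cancelling chain.


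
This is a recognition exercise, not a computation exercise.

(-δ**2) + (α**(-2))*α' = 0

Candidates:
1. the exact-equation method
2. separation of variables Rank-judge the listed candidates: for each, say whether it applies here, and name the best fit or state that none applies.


Diagnosis: separation of variables — solved for the derivative, the right side splits multiplicatively into a function of each variable alone — divide and integrate each side.
- the exact-equation method: with no real cross-dependence between the variables, the exact-equation machinery is a detour rather than the natural reading.
- separation of variables — applies; the problem has the shape this method handles.


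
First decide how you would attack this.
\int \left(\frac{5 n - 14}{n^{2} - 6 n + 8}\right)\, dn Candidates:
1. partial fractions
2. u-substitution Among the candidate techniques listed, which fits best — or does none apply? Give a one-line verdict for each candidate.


Best approach: partial fractions — break n^{2} - 6 n + 8 into its roots and the integral splits into logarithm-sized bites.
- partial fractions: applicable, and directly so.
- u-substitution: no subexpression of the integrand serves as a whole-integral substitution inner — individual terms may offer their own, but none carries its derivative as a factor of the full integrand; a working change of variable would have to be constructed from outside the expression.


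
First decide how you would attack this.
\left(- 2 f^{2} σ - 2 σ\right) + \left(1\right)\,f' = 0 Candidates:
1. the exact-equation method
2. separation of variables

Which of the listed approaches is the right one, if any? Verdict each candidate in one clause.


Best approach: separation of variables — solved for the derivative, the right side splits multiplicatively into a function of each variable alone — divide and integrate each side.
- the exact-equation method: the mixed partial derivatives differ, so the left side is not a total differential.
- separation of variables — applies; the problem has the shape this method handles.


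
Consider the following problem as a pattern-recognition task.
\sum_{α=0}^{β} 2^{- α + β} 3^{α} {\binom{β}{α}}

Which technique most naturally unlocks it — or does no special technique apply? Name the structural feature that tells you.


Diagnosis: the binomial theorem — {\binom{β}{α}} weighting matched powers of 3 and 2 is the expanded form of (3 + 2)^β — fold it back up.


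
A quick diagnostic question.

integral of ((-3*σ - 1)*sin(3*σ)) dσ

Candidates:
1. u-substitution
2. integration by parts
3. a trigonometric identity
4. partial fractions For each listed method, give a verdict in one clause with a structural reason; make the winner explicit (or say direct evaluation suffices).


Method: integration by parts — the integrand splits as -3*σ - 1 times sin(3*σ) — repeatedly differentiating the polynomial part kills it, which is the parts ladder.
- u-substitution: no subexpression of the integrand pairs with its own derivative as a factor — individual terms may offer their own substitutions, but any change of variable covering the whole integral would have to be constructed from outside the expression.
- integration by parts: a fit — the right tool for this form.
- a trigonometric identity: no identity rewrites this into an easier trigonometric form.
- partial fractions — there is no rational-function structure to decompose.


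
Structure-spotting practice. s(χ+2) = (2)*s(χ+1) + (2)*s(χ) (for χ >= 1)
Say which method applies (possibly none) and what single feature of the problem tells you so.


Diagnosis: the characteristic-root method — the recurrence is linear and homogeneous with constant coefficients, so the ansatz r^χ turns it into a polynomial equation for r.


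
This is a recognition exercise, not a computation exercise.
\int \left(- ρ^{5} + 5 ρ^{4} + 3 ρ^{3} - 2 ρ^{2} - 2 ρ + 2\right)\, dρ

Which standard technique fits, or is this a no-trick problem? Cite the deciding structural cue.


Method: no special technique — scan for structure and find none: constant multiples of powers of ρ, integrate directly.


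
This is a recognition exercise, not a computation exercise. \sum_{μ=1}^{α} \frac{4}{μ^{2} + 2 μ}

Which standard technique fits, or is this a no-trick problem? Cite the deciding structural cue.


Technique: telescoping — \frac{4}{μ^{2} + 2 μ} hides a difference of shifted reciprocals — decompose it and the middle of the sum vanishes.


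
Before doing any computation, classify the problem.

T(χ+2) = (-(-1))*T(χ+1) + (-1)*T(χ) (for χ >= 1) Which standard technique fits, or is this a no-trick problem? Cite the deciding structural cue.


Technique: the characteristic-root method — the recurrence treats every index alike (constant coefficients, no forcing) — precisely the regime where r^χ trials close it.


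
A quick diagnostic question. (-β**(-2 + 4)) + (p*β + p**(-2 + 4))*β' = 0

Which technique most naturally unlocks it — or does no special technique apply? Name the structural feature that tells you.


Method: the homogeneous substitution — solved for the derivative, the right side is unchanged under scaling p and β together — it depends only on the ratio β/p, so substitute a single ratio variable. A Bernoulli substitution after rearrangement (possibly exchanging dependent and independent variable) is a fair alternative; the homogeneous route works on the equation as it stands.


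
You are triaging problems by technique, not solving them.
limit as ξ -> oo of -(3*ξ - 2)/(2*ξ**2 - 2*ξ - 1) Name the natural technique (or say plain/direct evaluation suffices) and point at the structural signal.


Diagnosis: dominant-term comparison — growth-rate triage: the leading powers of ξ decide the limit, everything else is noise. Viewed as a single quotient this is an ∞/∞ form — an at-infinity application of l'Hôpital's rule would also resolve it; comparing leading growth reads the answer without differentiating.


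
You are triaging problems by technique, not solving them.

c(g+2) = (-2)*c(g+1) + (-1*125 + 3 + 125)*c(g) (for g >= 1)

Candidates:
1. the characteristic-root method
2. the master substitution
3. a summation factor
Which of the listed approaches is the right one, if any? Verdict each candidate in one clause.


Technique: the characteristic-root method — shift-invariance with fixed coefficients calls for exponential trials; the characteristic polynomial finds every r^g.
- the characteristic-root method: yes, a natural case for it.
- the master substitution — with no divided-index recursive call, reindexing by powers of a base buys nothing.
- a summation factor — the recurrence reaches back more than one step, outside the first-order family a summation factor normalizes.


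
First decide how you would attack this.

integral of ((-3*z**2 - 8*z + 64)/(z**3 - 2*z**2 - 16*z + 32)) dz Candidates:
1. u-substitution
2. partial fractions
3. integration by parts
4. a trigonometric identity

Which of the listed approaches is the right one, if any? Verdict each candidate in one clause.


Verdict: partial fractions — break z**3 - 2*z**2 - 16*z + 32 into its roots and the integral splits into logarithm-sized bites.
- u-substitution — no subexpression of the integrand pairs with its own derivative as a factor — individual terms may offer their own substitutions, but any change of variable covering the whole integral would have to be constructed from outside the expression.
- partial fractions — yes — fits the structure here.
- integration by parts: there is no nonconstant-polynomial-times-kernel split with an exp, sine, cosine (degree-1 argument), or logarithm partner.
- a trigonometric identity — no sine or cosine appears, so there is nothing for a trigonometric identity to act on.


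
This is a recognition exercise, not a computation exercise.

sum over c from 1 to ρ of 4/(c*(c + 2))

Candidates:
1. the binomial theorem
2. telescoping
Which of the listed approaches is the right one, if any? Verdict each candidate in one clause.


Method: telescoping — integer-spaced poles in 4/(c*(c + 2)) are the telescoping signature in disguise.
- the binomial theorem: no binomial coefficients pair up with complementary powers here.
- telescoping — yes — fits the structure here.


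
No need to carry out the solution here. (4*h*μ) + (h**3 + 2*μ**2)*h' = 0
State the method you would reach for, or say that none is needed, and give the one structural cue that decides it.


Method: the exact-equation method — d/dh of 4*h*μ equals d/dμ of h**3 + 2*μ**2: the form is a total differential of one potential — integrate it exactly.


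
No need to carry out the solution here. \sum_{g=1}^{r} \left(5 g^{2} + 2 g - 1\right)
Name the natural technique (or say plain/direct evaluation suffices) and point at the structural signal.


Technique: no special technique — with only polynomial terms in g present, the classical sum-of-powers identities are all you need.


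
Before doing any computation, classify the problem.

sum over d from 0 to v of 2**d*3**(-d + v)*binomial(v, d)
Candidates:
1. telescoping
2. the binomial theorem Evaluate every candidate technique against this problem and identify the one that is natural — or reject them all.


Best approach: the binomial theorem — terms weighting binomial(v, d) against matched powers of 2 and 3 reassemble into (2 + 3)^v by the binomial theorem.
- telescoping — the terms as presented offer no neighboring cancellation — a telescoping rewrite may exist, but the displayed structure does not hand one over.
- the binomial theorem: applicable, and directly so.


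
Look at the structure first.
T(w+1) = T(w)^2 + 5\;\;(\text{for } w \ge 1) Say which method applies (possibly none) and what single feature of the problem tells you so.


Verdict: no special technique — no ansatz, no master substitution, no summation factor survives the nonlinearity here.


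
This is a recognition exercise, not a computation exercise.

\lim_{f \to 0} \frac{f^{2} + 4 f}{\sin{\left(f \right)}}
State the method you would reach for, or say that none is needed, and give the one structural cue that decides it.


Best approach: l'Hôpital's rule (0/0) — both numerator and denominator vanish at 0: the genuine 0/0 indeterminate that l'Hôpital exists for. One could equally expand both pieces locally and compare leading terms; the rule does that in one stroke.


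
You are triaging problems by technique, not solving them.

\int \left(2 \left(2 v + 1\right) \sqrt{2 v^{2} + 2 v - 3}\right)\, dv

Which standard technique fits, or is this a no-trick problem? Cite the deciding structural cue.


Verdict: u-substitution — viewed as a product, the integrand is a composition evaluated at 2 v^{2} + 2 v - 3 times (a constant multiple of) that inner expression's derivative, so u = 2 v^{2} + 2 v - 3 makes it elementary.


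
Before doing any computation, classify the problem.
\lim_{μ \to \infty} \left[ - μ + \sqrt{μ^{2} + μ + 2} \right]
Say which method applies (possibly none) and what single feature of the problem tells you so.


Best approach: conjugate multiplication — divergence minus divergence hides a finite answer — expose it by pairing \sqrt{μ^{2} + μ + 2} - μ with its conjugate.


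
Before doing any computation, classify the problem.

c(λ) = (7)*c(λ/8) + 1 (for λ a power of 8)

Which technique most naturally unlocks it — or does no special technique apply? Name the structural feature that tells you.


Best approach: the master substitution — a divide-and-conquer shape: argument λ/8, so change variables with λ = 8^m and solve the linear version.


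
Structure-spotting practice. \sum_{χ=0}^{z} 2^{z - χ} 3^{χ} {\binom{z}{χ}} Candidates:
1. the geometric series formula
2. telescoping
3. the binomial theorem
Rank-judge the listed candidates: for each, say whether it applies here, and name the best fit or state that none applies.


Best approach: the binomial theorem — {\binom{z}{χ}} weighting matched powers of 3 and 2 is the expanded form of (3 + 2)^z — fold it back up.
- the geometric series formula: consecutive terms are not related by a fixed multiplier.
- telescoping — the summand is not presented as a shifted difference — a telescoping rewrite may exist, but the displayed structure does not offer one.
- the binomial theorem — yes, a natural case for it.


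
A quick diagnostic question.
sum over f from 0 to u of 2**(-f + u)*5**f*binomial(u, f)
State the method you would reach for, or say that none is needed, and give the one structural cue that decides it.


Method: the binomial theorem — the summand is term f of a binomial expansion in 5 and 2; the whole sum is a single power.


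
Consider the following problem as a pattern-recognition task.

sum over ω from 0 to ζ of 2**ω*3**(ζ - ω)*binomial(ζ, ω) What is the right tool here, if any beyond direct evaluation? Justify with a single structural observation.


Diagnosis: the binomial theorem — binomial coefficients against complementary powers of 2 and 3: recognize the binomial expansion and resum.


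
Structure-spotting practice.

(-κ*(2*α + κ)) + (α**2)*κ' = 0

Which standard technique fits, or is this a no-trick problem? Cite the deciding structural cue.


Verdict: the homogeneous substitution — the slope's numerator and denominator share total degree; set v = κ/α and the equation drops to separable form. This doubles as a Bernoulli equation in the unknown as written; the homogeneous route needs no setup at all.


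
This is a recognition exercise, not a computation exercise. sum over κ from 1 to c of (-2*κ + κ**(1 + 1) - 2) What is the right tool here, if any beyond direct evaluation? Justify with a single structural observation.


Diagnosis: no special technique — every summand is a constant multiple of a power of κ — apply the standard power-sum identities one degree at a time.


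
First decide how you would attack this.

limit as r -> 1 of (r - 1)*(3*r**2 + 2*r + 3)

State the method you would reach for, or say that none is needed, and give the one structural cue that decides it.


Verdict: no special technique — no vanishing denominator and no indeterminate clash at the point — evaluation is immediate.


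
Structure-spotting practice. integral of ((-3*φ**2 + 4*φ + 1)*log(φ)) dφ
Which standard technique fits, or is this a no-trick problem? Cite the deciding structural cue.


Technique: integration by parts — one parts step with u = log(φ) trades the logarithm for an algebraic integrand.


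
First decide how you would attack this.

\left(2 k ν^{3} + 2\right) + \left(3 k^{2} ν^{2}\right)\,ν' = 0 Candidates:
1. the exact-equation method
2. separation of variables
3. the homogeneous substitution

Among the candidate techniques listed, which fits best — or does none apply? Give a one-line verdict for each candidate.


Best approach: the exact-equation method — d/dν of 2 k ν^{3} + 2 equals d/dk of 3 k^{2} ν^{2}: the form is a total differential of one potential — integrate it exactly.
- the exact-equation method: applies; the problem has the shape this method handles.
- separation of variables — the two dependences do not factor apart.
- the homogeneous substitution — the ratio substitution does not collapse this equation.


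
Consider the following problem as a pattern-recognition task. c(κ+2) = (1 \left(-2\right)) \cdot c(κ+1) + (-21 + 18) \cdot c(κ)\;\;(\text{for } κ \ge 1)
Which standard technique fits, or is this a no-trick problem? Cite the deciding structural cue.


Best approach: the characteristic-root method — no index-dependence in the weights and nothing inhomogeneous: classic characteristic-equation setup.


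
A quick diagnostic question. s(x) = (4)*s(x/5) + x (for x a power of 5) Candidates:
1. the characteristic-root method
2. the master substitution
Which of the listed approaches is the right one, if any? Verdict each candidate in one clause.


Best approach: the master substitution — the argument shrinks by the factor 5, so measure the index on a logarithmic scale and the recursion becomes a shift.
- the characteristic-root method — the recursion divides its index rather than shifting it — outside the constant-shift family the root method covers.
- the master substitution — applies; the problem has the shape this method handles.


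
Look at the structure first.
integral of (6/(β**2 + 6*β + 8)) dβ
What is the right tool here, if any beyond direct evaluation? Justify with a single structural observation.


Diagnosis: partial fractions — the integrand is a proper rational function and its denominator β**2 + 6*β + 8 factors into distinct pieces, so it splits into simple fractions.


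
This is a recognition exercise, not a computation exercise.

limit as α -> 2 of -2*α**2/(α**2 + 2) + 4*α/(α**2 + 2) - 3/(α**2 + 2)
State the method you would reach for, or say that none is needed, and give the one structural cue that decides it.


Technique: no special technique — the expression is continuous at the evaluation point — substitute directly; no indeterminate form appears.


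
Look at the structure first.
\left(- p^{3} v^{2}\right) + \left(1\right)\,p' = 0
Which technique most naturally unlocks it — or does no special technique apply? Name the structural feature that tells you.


Technique: separation of variables — all dependence on the two variables factors apart, the defining separable shape.


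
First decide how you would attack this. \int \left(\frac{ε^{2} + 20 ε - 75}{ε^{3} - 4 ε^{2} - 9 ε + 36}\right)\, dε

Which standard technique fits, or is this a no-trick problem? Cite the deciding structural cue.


Verdict: partial fractions — once ε^{3} - 4 ε^{2} - 9 ε + 36 is factored, each root contributes a simple-fraction term; integrate them one at a time.


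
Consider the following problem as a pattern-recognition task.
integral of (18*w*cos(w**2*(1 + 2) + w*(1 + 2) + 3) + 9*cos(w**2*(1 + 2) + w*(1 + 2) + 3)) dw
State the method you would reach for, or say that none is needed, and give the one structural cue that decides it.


Method: u-substitution — collected, the integrand has one factor that is, up to a constant, the derivative of an inner expression the rest depends on — substitute for that inner expression.


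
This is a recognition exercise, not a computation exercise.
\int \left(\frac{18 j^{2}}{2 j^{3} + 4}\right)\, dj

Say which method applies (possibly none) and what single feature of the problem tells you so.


Method: u-substitution — spotting that 18 j^{2} is a constant multiple of the derivative of 2 j^{3} + 4 is the key observation — substitute u = 2 j^{3} + 4 and the integral becomes one-dimensional in u.


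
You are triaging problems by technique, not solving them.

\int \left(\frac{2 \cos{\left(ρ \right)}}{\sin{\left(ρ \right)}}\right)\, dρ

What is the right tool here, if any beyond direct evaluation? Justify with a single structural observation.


Best approach: u-substitution — everything non-trivial happens through the inner expression \sin{\left(ρ \right)}, and its derivative accounts for the remaining factor up to a constant, so set u = \sin{\left(ρ \right)}.


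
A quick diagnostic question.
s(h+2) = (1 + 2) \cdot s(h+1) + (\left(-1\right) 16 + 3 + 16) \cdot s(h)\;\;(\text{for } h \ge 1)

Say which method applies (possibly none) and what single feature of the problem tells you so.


Best approach: the characteristic-root method — linear, homogeneous, constant coefficients: solutions of the form r^h exist — find the roots of the characteristic polynomial.


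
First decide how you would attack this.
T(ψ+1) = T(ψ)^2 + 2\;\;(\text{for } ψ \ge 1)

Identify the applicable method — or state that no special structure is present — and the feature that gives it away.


Verdict: no special technique — the sequence value feeds back through itself nonlinearly — linear superposition fails, and every superposition-based closed form fails with it.


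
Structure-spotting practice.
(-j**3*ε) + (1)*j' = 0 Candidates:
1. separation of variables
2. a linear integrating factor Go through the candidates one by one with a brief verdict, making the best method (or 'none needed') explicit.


Method: separation of variables — the slope splits multiplicatively: ε carrying all ε-dependence times j**3 carrying all j-dependence — separate and integrate.
- separation of variables — applicable, and directly so.
- a linear integrating factor: a nonlinear term in the unknown puts this outside the integrating-factor template.


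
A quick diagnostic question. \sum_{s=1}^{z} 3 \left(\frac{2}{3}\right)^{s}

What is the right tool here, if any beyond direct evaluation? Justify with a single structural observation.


Method: the geometric series formula — check a ratio of consecutive terms: it is \frac{2}{3}, independent of the index, so the geometric formula closes the sum.


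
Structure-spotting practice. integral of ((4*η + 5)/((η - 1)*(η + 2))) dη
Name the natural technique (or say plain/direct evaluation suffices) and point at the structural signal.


Diagnosis: partial fractions — the bottom factors while the top stays lower-degree — split into simple fractions and integrate piece by piece.


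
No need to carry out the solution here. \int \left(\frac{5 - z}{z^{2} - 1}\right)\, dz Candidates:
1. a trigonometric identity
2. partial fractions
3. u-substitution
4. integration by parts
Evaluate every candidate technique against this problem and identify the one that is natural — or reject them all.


Method: partial fractions — rational integrand, reducible denominator z^{2} - 1: decompose first, integrate second.
- a trigonometric identity — with no trigonometric functions present, identity rewriting has no target.
- partial fractions: yes — fits the structure here.
- u-substitution: no subexpression of the integrand pairs with its own derivative as a factor — individual terms may offer their own substitutions, but any change of variable covering the whole integral would have to be constructed from outside the expression.
- integration by parts — there is no nonconstant-polynomial-times-kernel split with an exp, sine, cosine (degree-1 argument), or logarithm partner.


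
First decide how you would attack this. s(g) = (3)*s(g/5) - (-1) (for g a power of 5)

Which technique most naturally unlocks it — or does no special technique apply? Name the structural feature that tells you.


Best approach: the master substitution — the argument shrinks by the factor 5, so measure the index on a logarithmic scale and the recursion becomes a shift.


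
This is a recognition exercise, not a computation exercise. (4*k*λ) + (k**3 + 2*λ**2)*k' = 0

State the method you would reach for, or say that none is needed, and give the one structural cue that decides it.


Diagnosis: the exact-equation method — 4*k*λ and k**3 + 2*λ**2 pass the exactness check on the nose, so no integrating factor in λ or k is needed at all.


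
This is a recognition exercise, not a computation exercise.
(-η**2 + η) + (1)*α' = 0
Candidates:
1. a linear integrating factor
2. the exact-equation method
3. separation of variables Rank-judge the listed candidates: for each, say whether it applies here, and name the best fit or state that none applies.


Method: no special technique — the slope is a function of η alone, so integrate both sides directly.
- a linear integrating factor: with the unknown absent the integrating factor is a formality; direct integration is the working structure.
- the exact-equation method — no dependence on the unknown anywhere: exactness is a label without content here.
- separation of variables — separation is only trivially available — with the unknown absent from the slope this is a direct integration, not a separation problem.


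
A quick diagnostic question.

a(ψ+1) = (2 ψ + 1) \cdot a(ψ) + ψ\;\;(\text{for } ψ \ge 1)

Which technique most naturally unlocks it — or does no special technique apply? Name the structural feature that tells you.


Best approach: a summation factor — the coefficient 2 ψ + 1 drifts with the index, so no fixed root exists; normalizing by the cumulative product telescopes it.


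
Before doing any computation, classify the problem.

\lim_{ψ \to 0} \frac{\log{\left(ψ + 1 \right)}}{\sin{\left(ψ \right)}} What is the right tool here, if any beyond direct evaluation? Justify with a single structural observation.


Diagnosis: l'Hôpital's rule (0/0) — numerator and denominator both vanish at 0 — a genuine 0/0 form, which is exactly when l'Hôpital applies. Expanding numerator and denominator to first order gives the same value — the rule automates exactly that.


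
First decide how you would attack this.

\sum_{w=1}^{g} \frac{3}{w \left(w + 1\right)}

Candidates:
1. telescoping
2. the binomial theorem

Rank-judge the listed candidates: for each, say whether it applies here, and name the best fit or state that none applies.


Best approach: telescoping — split \frac{3}{w \left(w + 1\right)} by partial fractions and the pieces are one function at shifted arguments — interior terms cancel.
- telescoping — a fit — the right tool for this form.
- the binomial theorem: the terms do not reassemble into a binomial power.


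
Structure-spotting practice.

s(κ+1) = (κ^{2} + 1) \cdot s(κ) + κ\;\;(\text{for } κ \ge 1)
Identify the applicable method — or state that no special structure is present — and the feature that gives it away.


Diagnosis: a summation factor — first-order, linear, moving coefficient κ^{2} + 1: the discrete analogue of an integrating factor handles it.


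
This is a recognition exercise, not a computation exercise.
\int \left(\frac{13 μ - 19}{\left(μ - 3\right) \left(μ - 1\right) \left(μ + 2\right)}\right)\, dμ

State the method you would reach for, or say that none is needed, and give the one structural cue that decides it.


Method: partial fractions — the bottom factors while the top stays lower-degree — split into simple fractions and integrate piece by piece.


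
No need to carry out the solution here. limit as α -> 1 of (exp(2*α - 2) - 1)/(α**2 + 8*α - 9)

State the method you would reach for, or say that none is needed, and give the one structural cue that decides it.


Technique: l'Hôpital's rule (0/0) — substituting 1 gives 0 over 0; differentiate top and bottom once and re-evaluate. A local series expansion at the point resolves it as well; the rule is the packaged version of that step.


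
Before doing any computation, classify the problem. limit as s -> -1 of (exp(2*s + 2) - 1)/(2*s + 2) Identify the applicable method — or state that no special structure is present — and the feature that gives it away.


Verdict: l'Hôpital's rule (0/0) — substituting -1 gives 0 over 0; differentiate top and bottom once and re-evaluate. The standard small-argument limits would also carry it; the rule is the systematic route.


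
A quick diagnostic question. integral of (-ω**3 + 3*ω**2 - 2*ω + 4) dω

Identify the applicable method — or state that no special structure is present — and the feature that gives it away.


Diagnosis: no special technique — scan for structure and find none: constant multiples of powers of ω, integrate directly.


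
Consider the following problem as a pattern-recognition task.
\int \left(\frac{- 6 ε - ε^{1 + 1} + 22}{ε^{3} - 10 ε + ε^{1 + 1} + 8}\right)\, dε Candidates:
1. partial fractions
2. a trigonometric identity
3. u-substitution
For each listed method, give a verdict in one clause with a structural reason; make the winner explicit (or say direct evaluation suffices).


Technique: partial fractions — the denominator (ε^{3} - 10 ε + ε^{1 + 1} + 8) factors, so the quotient decomposes into elementary partial fractions term by term.
- partial fractions: applies; the problem has the shape this method handles.
- a trigonometric identity — no sine or cosine appears, so there is nothing for a trigonometric identity to act on.
- u-substitution — no subexpression of the integrand serves as a whole-integral substitution inner — individual terms may offer their own, but none carries its derivative as a factor of the full integrand; a working change of variable would have to be constructed from outside the expression.


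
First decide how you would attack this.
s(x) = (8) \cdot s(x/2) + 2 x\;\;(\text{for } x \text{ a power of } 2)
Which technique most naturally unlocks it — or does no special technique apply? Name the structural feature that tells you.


Verdict: the master substitution — the argument contracts 2-fold per step: reindex x exponentially and solve the linear recurrence in the new index.


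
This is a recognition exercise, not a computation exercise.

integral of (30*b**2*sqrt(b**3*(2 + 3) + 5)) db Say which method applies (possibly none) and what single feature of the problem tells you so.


Method: u-substitution — set u = (b**3*(2 + 3) + 5): a constant multiple of its derivative, namely 30*b**2, is present as a factor once the integrand is collected, so the du is sitting there waiting.


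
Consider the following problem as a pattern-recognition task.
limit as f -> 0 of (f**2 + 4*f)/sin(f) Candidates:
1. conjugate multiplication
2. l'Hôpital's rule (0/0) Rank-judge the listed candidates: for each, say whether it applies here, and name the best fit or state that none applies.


Technique: l'Hôpital's rule (0/0) — substituting 0 gives 0 over 0; differentiate top and bottom once and re-evaluate. The standard small-argument limits would also carry it; the rule is the systematic route.
- conjugate multiplication — there are no radicals in tension whose conjugate would simplify matters.
- l'Hôpital's rule (0/0) — applies; the problem has the shape this method handles.


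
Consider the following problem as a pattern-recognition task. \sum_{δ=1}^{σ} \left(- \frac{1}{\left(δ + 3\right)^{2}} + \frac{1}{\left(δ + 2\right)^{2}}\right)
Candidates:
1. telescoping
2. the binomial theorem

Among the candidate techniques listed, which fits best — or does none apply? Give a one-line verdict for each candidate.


Method: telescoping — this sum is a zipper: each term contributes \frac{1}{\left(δ + 2\right)^{2}} and removes the next index's value, which the following term puts back, closing term by term.
- telescoping: applicable, and directly so.
- the binomial theorem: the summand does not match any term pattern of an expanded binomial power.


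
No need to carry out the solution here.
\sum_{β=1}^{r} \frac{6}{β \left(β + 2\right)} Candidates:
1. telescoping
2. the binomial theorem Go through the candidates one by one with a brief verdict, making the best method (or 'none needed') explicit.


Verdict: telescoping — one partial-fraction pass turns \frac{6}{β \left(β + 2\right)} into a shifted difference, and shifted differences telescope.
- telescoping — a fit — the right tool for this form.
- the binomial theorem — the summand does not match any term pattern of an expanded binomial power.
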